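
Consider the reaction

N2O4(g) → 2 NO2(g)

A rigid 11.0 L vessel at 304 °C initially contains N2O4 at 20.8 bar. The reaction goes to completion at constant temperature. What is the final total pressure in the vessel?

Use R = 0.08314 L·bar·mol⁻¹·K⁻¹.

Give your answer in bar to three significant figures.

At constant T and V, P ∝ n(gas): 1 mol gas → 2 mol gas.
P_final = (2/1) × 20.8 = 41.60 bar

41.6 bar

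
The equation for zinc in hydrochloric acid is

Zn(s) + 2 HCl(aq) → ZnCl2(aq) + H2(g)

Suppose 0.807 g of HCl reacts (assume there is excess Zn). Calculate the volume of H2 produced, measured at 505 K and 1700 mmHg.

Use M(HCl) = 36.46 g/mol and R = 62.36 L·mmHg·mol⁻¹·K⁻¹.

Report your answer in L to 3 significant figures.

n(HCl) = 0.8070 / 36.46 = 0.02213 mol
n(H2) = (1/2) × 0.02213 = 0.01107 mol
V = nRT/P = 0.01107 × 62.36 × 505 / 1700 = 0.2051 L

0.205 L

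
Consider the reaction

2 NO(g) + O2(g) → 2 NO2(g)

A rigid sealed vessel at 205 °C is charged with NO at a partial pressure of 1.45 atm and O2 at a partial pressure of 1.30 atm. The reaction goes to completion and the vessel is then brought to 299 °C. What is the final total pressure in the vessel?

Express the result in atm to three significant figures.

2.42 atm

With V and T fixed, P_i ∝ n_i, so the mole ratios apply directly to partial pressures at 205 °C.
P(O2) required for 1.45 atm of NO = (1/2) × 1.45 = 0.7250 atm; available 1.30 atm, so NO is limiting.
P(O2) remaining = 1.30 − (1/2) × 1.45 = 0.5750 atm
P(gaseous products) = (2)/2 × 1.45 = 1.450 atm
P_total at 205 °C = 0.5750 + 1.450 = 2.025 atm
Scaling to 299 °C: P = 2.025 × 572.15/478.15 = 2.423 atm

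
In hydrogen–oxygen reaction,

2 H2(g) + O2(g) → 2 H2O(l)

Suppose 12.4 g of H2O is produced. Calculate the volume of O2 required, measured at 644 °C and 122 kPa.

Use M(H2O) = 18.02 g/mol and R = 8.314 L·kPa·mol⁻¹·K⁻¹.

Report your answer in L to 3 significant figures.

21.5 L

n(H2O) = 12.40 / 18.02 = 0.6881 mol
n(O2) = (1/2) × 0.6881 = 0.3441 mol
V = nRT/P = 0.3441 × 8.314 × 917.15 / 122 = 21.51 L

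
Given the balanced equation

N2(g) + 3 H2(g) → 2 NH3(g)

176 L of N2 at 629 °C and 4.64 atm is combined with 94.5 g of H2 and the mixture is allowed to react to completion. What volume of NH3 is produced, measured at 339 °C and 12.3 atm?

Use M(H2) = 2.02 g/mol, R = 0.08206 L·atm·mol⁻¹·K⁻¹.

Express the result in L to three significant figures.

90.1 L

n(N2) = PV/RT = (4.64 × 176) / (0.08206 × 902.15) = 11.03 mol
n(H2) = 94.5 / 2.02 = 46.78 mol
For 11.03 mol N2, stoichiometry requires (3/1) × 11.03 = 33.09 mol H2; 46.78 mol is available, so N2 is limiting.
n(NH3) = (2/1) × 11.03 = 22.06 mol
V(NH3) = nRT/P = 22.06 × 0.08206 × 612.15 / 12.3 = 90.09 L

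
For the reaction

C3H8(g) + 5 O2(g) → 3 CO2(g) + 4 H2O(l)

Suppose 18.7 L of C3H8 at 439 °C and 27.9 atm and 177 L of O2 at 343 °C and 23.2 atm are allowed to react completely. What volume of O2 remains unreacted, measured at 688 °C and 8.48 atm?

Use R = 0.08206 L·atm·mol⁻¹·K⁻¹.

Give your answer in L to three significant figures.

n(C3H8) = PV/RT = (27.9 × 18.7) / (0.08206 × 712.15) = 8.928 mol
n(O2) = PV/RT = (23.2 × 177) / (0.08206 × 616.15) = 81.22 mol
For 8.928 mol C3H8, stoichiometry requires (5/1) × 8.928 = 44.64 mol O2; 81.22 mol is available, so C3H8 is limiting.
n(O2) consumed = (5/1) × 8.928 = 44.64 mol; remaining = 81.22 − 44.64 = 36.58 mol
V(O2) = nRT/P = 36.58 × 0.08206 × 961.15 / 8.48 = 340.2 L

340 L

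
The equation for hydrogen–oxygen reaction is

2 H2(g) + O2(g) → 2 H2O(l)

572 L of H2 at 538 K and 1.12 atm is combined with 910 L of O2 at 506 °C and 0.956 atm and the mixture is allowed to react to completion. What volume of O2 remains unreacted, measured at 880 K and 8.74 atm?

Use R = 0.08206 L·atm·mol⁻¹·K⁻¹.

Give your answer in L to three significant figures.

52.5 L

n(H2) = PV/RT = (1.12 × 572) / (0.08206 × 538) = 14.51 mol
n(O2) = PV/RT = (0.956 × 910) / (0.08206 × 779.15) = 13.61 mol
For 14.51 mol H2, stoichiometry requires (1/2) × 14.51 = 7.255 mol O2; 13.61 mol is available, so H2 is limiting.
n(O2) consumed = (1/2) × 14.51 = 7.255 mol; remaining = 13.61 − 7.255 = 6.355 mol
V(O2) = nRT/P = 6.355 × 0.08206 × 880 / 8.74 = 52.51 L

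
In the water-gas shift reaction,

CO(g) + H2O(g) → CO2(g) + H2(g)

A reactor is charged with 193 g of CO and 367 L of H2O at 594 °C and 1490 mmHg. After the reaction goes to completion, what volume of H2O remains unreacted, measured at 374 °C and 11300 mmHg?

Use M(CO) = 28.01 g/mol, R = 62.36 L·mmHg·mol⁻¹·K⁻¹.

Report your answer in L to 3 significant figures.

n(CO) = 193 / 28.01 = 6.890 mol
n(H2O) = PV/RT = (1490 × 367) / (62.36 × 867.15) = 10.11 mol
For 6.890 mol CO, stoichiometry requires (1/1) × 6.890 = 6.890 mol H2O; 10.11 mol is available, so CO is limiting.
n(H2O) consumed = (1/1) × 6.890 = 6.890 mol; remaining = 10.11 − 6.890 = 3.220 mol
V(H2O) = nRT/P = 3.220 × 62.36 × 647.15 / 11300 = 11.50 L

11.5 L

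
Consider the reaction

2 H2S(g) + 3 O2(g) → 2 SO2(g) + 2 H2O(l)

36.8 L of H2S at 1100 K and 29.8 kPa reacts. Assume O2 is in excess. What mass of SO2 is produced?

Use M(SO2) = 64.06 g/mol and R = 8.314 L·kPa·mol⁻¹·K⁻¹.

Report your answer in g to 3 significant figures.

n(H2S) = PV/RT = (29.8 × 36.8) / (8.314 × 1100) = 0.1199 mol
n(SO2) = (2/2) × 0.1199 = 0.1199 mol
m(SO2) = 0.1199 × 64.06 = 7.681 g

7.68 g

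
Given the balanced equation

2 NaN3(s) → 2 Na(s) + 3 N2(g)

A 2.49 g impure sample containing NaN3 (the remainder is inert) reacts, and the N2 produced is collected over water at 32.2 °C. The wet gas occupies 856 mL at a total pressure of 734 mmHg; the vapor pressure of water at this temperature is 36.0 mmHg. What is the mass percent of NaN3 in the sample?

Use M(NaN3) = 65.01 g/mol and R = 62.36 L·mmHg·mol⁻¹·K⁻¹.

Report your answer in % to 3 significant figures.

P(N2) = 734 − 36.0 = 698.0 mmHg
n(N2) = PV/RT = (698.0 × 0.8560) / (62.36 × 305.35) = 0.03138 mol
n(NaN3) = (2/3) × 0.03138 = 0.02092 mol
m(NaN3) = 0.02092 × 65.01 = 1.360 g
%NaN3 = 1.360 / 2.49 × 100 = 54.62%

54.6 %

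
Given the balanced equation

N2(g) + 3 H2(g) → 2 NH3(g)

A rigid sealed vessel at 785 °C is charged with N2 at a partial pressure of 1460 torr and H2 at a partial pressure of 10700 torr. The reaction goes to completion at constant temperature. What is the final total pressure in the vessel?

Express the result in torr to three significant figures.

9240 torr

At constant V, partial pressures at 785 °C are proportional to moles, so apply stoichiometry directly to pressures.
P(H2) required for 1460 torr of N2 = (3/1) × 1460 = 4380 torr; available 10700 torr, so N2 is limiting.
P(H2) remaining = 10700 − (3/1) × 1460 = 6320 torr
P(gaseous products) = (2)/1 × 1460 = 2920 torr
P_total at 785 °C = 6320 + 2920 = 9240 torr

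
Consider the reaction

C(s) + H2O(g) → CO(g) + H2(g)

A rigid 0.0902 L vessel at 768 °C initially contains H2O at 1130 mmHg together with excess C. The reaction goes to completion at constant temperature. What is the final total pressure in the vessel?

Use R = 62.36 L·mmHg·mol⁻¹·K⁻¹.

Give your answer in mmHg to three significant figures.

2260 mmHg

Rigid vessel, constant T ⇒ P scales with total gas moles (1 → 2).
P_final = (2/1) × 1130 = 2260 mmHg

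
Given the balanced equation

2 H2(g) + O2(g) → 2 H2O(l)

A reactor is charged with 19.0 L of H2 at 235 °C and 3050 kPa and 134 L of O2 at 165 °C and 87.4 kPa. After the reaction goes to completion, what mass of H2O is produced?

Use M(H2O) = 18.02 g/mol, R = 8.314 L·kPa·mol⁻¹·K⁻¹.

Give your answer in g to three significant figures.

n(H2) = PV/RT = (3050 × 19.0) / (8.314 × 508.15) = 13.72 mol
n(O2) = PV/RT = (87.4 × 134) / (8.314 × 438.15) = 3.215 mol
For 13.72 mol H2, stoichiometry requires (1/2) × 13.72 = 6.860 mol O2; 3.215 mol is available, so O2 is limiting.
n(H2O) = (2/1) × 3.215 = 6.430 mol
m(H2O) = 6.430 × 18.02 = 115.9 g

116 g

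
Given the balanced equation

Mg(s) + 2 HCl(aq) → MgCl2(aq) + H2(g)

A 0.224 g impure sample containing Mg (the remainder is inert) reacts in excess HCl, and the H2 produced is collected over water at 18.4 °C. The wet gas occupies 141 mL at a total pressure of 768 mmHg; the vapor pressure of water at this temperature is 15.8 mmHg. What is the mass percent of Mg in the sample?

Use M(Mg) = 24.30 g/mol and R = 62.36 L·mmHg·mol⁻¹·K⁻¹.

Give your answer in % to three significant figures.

P(H2) = 768 − 15.8 = 752.2 mmHg
n(H2) = PV/RT = (752.2 × 0.1410) / (62.36 × 291.55) = 0.005834 mol
n(Mg) = (1/1) × 0.005834 = 0.005834 mol
m(Mg) = 0.005834 × 24.30 = 0.1418 g
%Mg = 0.1418 / 0.224 × 100 = 63.30%

63.3 %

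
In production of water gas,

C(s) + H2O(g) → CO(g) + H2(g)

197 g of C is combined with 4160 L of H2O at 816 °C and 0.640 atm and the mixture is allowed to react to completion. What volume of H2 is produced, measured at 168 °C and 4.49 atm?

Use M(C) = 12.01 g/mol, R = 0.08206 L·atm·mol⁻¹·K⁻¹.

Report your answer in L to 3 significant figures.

132 L

n(C) = 197 / 12.01 = 16.40 mol
n(H2O) = PV/RT = (0.640 × 4160) / (0.08206 × 1089.15) = 29.79 mol
For 16.40 mol C, stoichiometry requires (1/1) × 16.40 = 16.40 mol H2O; 29.79 mol is available, so C is limiting.
n(H2) = (1/1) × 16.40 = 16.40 mol
V(H2) = nRT/P = 16.40 × 0.08206 × 441.15 / 4.49 = 132.2 L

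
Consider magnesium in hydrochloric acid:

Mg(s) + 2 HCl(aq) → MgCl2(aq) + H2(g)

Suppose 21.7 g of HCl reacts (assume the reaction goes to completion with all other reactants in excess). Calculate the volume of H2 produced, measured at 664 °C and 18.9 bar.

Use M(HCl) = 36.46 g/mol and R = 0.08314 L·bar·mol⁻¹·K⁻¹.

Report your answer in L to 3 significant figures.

n(HCl) = 21.70 / 36.46 = 0.5952 mol
n(H2) = (1/2) × 0.5952 = 0.2976 mol
V = nRT/P = 0.2976 × 0.08314 × 937.15 / 18.9 = 1.227 L

1.23 L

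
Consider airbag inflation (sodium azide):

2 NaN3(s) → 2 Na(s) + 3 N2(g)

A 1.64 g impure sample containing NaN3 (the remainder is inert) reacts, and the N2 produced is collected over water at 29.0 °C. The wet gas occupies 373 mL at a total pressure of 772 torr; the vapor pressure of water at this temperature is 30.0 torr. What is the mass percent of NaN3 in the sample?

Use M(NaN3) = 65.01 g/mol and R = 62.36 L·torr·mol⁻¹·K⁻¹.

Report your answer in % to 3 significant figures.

P(N2) = 772 − 30.0 = 742.0 torr
n(N2) = PV/RT = (742.0 × 0.3730) / (62.36 × 302.15) = 0.01469 mol
n(NaN3) = (2/3) × 0.01469 = 0.009793 mol
m(NaN3) = 0.009793 × 65.01 = 0.6366 g
%NaN3 = 0.6366 / 1.64 × 100 = 38.82%

38.8 %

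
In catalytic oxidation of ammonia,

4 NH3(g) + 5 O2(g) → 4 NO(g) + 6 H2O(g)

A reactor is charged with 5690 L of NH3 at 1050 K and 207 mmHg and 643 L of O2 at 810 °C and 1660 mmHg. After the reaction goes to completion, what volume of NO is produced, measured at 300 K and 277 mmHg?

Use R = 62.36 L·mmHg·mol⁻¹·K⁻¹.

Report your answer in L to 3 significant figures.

n(NH3) = PV/RT = (207 × 5690) / (62.36 × 1050) = 17.99 mol
n(O2) = PV/RT = (1660 × 643) / (62.36 × 1083.15) = 15.80 mol
For 17.99 mol NH3, stoichiometry requires (5/4) × 17.99 = 22.49 mol O2; 15.80 mol is available, so O2 is limiting.
n(NO) = (4/5) × 15.80 = 12.64 mol
V(NO) = nRT/P = 12.64 × 62.36 × 300 / 277 = 853.7 L

854 L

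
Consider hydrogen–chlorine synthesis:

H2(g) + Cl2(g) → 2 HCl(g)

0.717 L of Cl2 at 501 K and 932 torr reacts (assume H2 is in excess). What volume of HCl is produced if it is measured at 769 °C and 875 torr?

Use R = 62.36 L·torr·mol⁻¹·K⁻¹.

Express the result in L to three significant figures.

3.18 L

n(Cl2) = PV/RT = (932 × 0.717) / (62.36 × 501) = 0.02139 mol
n(HCl) = (2/1) × 0.02139 = 0.04278 mol
V = nRT/P = 0.04278 × 62.36 × 1042.15 / 875 = 3.177 L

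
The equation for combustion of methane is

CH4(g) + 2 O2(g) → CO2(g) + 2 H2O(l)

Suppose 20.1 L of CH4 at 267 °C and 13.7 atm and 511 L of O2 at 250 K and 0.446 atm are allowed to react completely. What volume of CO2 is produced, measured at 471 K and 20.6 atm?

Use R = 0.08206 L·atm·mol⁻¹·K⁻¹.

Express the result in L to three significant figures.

10.4 L

n(CH4) = PV/RT = (13.7 × 20.1) / (0.08206 × 540.15) = 6.213 mol
n(O2) = PV/RT = (0.446 × 511) / (0.08206 × 250) = 11.11 mol
For 6.213 mol CH4, stoichiometry requires (2/1) × 6.213 = 12.43 mol O2; 11.11 mol is available, so O2 is limiting.
n(CO2) = (1/2) × 11.11 = 5.555 mol
V(CO2) = nRT/P = 5.555 × 0.08206 × 471 / 20.6 = 10.42 L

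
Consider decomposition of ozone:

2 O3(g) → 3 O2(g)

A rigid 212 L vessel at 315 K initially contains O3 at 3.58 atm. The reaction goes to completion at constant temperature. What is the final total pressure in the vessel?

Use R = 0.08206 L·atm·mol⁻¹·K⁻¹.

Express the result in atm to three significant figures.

5.37 atm

Rigid vessel, constant T ⇒ P scales with total gas moles (2 → 3).
P_final = (3/2) × 3.58 = 5.370 atm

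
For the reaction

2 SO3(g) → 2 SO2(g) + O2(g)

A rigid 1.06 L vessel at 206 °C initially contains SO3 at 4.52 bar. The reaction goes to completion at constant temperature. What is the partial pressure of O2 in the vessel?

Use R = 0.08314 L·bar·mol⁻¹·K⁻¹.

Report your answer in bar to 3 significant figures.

2.26 bar

n(SO3)₀ = PV/RT = (4.52 × 1.06) / (0.08314 × 479.15) = 0.1203 mol
n(O2) = (1/2) × 0.1203 = 0.06015 mol
P(O2) = nRT/V = 0.06015 × 0.08314 × 479.15 / 1.06 = 2.261 bar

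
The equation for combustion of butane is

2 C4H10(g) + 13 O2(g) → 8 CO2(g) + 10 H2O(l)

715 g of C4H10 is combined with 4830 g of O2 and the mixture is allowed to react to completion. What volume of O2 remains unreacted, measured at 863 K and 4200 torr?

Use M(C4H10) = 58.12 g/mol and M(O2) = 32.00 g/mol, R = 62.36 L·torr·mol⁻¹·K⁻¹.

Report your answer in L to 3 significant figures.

n(C4H10) = 715 / 58.12 = 12.30 mol
n(O2) = 4830 / 32.00 = 150.9 mol
For 12.30 mol C4H10, stoichiometry requires (13/2) × 12.30 = 79.95 mol O2; 150.9 mol is available, so C4H10 is limiting.
n(O2) consumed = (13/2) × 12.30 = 79.95 mol; remaining = 150.9 − 79.95 = 70.95 mol
V(O2) = nRT/P = 70.95 × 62.36 × 863 / 4200 = 909.1 L

909 L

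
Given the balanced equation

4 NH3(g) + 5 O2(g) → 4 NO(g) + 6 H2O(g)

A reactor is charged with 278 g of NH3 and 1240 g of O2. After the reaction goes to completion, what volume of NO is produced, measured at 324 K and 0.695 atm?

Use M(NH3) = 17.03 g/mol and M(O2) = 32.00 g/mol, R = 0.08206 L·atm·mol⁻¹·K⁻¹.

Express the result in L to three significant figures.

624 L

n(NH3) = 278 / 17.03 = 16.32 mol
n(O2) = 1240 / 32.00 = 38.75 mol
For 16.32 mol NH3, stoichiometry requires (5/4) × 16.32 = 20.40 mol O2; 38.75 mol is available, so NH3 is limiting.
n(NO) = (4/4) × 16.32 = 16.32 mol
V(NO) = nRT/P = 16.32 × 0.08206 × 324 / 0.695 = 624.3 L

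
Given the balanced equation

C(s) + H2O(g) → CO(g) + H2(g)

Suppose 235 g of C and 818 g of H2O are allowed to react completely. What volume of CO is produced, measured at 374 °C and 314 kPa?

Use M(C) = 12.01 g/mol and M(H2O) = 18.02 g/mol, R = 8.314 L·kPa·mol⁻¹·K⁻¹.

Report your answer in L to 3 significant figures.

335 L

n(C) = 235 / 12.01 = 19.57 mol
n(H2O) = 818 / 18.02 = 45.39 mol
For 19.57 mol C, stoichiometry requires (1/1) × 19.57 = 19.57 mol H2O; 45.39 mol is available, so C is limiting.
n(CO) = (1/1) × 19.57 = 19.57 mol
V(CO) = nRT/P = 19.57 × 8.314 × 647.15 / 314 = 335.3 L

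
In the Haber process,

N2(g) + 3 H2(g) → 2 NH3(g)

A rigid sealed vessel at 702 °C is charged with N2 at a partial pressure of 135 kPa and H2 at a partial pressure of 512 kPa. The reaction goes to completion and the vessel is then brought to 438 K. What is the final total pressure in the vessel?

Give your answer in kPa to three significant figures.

169 kPa

At constant V, partial pressures at 702 °C are proportional to moles, so apply stoichiometry directly to pressures.
P(H2) required for 135 kPa of N2 = (3/1) × 135 = 405.0 kPa; available 512 kPa, so N2 is limiting.
P(H2) remaining = 512 − (3/1) × 135 = 107.0 kPa
P(gaseous products) = (2)/1 × 135 = 270.0 kPa
P_total at 702 °C = 107.0 + 270.0 = 377.0 kPa
Scaling to 438 K: P = 377.0 × 438/975.15 = 169.3 kPa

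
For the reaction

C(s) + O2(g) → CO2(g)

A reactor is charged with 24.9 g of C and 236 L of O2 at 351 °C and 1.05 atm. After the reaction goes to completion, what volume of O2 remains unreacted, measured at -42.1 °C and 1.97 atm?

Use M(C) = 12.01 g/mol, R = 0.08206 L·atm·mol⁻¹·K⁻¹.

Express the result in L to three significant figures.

n(C) = 24.9 / 12.01 = 2.073 mol
n(O2) = PV/RT = (1.05 × 236) / (0.08206 × 624.15) = 4.838 mol
For 2.073 mol C, stoichiometry requires (1/1) × 2.073 = 2.073 mol O2; 4.838 mol is available, so C is limiting.
n(O2) consumed = (1/1) × 2.073 = 2.073 mol; remaining = 4.838 − 2.073 = 2.765 mol
V(O2) = nRT/P = 2.765 × 0.08206 × 231.05 / 1.97 = 26.61 L

26.6 L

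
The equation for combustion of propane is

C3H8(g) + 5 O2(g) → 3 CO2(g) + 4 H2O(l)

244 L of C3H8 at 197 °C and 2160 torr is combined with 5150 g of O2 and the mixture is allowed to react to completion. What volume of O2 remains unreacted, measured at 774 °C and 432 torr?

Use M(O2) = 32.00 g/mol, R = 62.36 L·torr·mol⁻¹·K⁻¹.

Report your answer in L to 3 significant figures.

10700 L

n(C3H8) = PV/RT = (2160 × 244) / (62.36 × 470.15) = 17.98 mol
n(O2) = 5150 / 32.00 = 160.9 mol
For 17.98 mol C3H8, stoichiometry requires (5/1) × 17.98 = 89.90 mol O2; 160.9 mol is available, so C3H8 is limiting.
n(O2) consumed = (5/1) × 17.98 = 89.90 mol; remaining = 160.9 − 89.90 = 71.00 mol
V(O2) = nRT/P = 71.00 × 62.36 × 1047.15 / 432 = 10730 L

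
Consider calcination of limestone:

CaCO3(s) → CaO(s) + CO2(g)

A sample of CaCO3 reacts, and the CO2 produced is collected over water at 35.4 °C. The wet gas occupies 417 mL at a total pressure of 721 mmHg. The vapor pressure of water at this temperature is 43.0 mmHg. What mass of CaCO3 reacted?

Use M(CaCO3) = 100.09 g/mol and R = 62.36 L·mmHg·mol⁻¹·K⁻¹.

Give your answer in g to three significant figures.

1.47 g

P(CO2) = 721 − 43.0 = 678.0 mmHg
n(CO2) = PV/RT = (678.0 × 0.4170) / (62.36 × 308.55) = 0.01469 mol
n(CaCO3) = (1/1) × 0.01469 = 0.01469 mol
m(CaCO3) = 0.01469 × 100.09 = 1.470 g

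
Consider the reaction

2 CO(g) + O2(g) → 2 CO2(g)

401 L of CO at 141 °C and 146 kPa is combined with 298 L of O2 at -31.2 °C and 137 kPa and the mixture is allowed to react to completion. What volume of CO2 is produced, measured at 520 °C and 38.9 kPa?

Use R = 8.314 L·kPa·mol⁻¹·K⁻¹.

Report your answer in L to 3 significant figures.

n(CO) = PV/RT = (146 × 401) / (8.314 × 414.15) = 17.00 mol
n(O2) = PV/RT = (137 × 298) / (8.314 × 241.95) = 20.30 mol
For 17.00 mol CO, stoichiometry requires (1/2) × 17.00 = 8.500 mol O2; 20.30 mol is available, so CO is limiting.
n(CO2) = (2/2) × 17.00 = 17.00 mol
V(CO2) = nRT/P = 17.00 × 8.314 × 793.15 / 38.9 = 2882 L

2880 L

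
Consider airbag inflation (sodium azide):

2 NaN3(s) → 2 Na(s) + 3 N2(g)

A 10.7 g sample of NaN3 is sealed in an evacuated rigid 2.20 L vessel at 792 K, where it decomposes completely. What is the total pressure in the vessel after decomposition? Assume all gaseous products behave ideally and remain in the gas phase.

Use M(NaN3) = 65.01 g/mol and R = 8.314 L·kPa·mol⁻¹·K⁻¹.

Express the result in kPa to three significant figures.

739 kPa

n(NaN3) = 10.7 / 65.01 = 0.1646 mol
n(gas produced) = (3/2) × 0.1646 = 0.2469 mol
P = nRT/V = 0.2469 × 8.314 × 792 / 2.20 = 739.0 kPa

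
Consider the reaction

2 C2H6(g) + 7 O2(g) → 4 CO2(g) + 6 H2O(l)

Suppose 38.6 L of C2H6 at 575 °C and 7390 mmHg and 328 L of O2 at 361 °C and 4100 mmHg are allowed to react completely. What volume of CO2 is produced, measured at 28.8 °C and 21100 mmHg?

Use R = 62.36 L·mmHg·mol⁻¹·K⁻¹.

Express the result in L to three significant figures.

9.63 L

n(C2H6) = PV/RT = (7390 × 38.6) / (62.36 × 848.15) = 5.393 mol
n(O2) = PV/RT = (4100 × 328) / (62.36 × 634.15) = 34.01 mol
For 5.393 mol C2H6, stoichiometry requires (7/2) × 5.393 = 18.88 mol O2; 34.01 mol is available, so C2H6 is limiting.
n(CO2) = (4/2) × 5.393 = 10.79 mol
V(CO2) = nRT/P = 10.79 × 62.36 × 301.95 / 21100 = 9.629 L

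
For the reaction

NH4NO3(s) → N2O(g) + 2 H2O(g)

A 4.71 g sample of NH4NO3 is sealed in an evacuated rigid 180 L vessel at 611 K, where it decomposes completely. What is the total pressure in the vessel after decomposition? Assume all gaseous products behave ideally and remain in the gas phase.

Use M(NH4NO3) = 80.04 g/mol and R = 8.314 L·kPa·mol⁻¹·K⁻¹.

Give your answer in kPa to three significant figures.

4.98 kPa

n(NH4NO3) = 4.71 / 80.04 = 0.05885 mol
n(gas produced) = (3/1) × 0.05885 = 0.1765 mol
P = nRT/V = 0.1765 × 8.314 × 611 / 180 = 4.981 kPa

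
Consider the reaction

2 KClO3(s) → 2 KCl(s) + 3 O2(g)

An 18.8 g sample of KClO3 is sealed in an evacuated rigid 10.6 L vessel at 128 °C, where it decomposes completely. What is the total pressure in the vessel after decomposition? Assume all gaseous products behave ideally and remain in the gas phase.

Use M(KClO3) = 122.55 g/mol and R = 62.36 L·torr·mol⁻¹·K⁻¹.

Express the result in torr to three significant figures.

543 torr

n(KClO3) = 18.8 / 122.55 = 0.1534 mol
n(gas produced) = (3/2) × 0.1534 = 0.2301 mol
P = nRT/V = 0.2301 × 62.36 × 401.15 / 10.6 = 543.0 torr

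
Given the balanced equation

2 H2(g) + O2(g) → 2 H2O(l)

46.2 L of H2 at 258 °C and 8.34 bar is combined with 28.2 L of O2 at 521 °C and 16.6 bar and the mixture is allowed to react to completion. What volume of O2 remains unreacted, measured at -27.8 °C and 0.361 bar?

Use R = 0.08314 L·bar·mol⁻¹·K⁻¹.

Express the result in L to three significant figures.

154 L

n(H2) = PV/RT = (8.34 × 46.2) / (0.08314 × 531.15) = 8.725 mol
n(O2) = PV/RT = (16.6 × 28.2) / (0.08314 × 794.15) = 7.090 mol
For 8.725 mol H2, stoichiometry requires (1/2) × 8.725 = 4.362 mol O2; 7.090 mol is available, so H2 is limiting.
n(O2) consumed = (1/2) × 8.725 = 4.362 mol; remaining = 7.090 − 4.362 = 2.728 mol
V(O2) = nRT/P = 2.728 × 0.08314 × 245.35 / 0.361 = 154.1 L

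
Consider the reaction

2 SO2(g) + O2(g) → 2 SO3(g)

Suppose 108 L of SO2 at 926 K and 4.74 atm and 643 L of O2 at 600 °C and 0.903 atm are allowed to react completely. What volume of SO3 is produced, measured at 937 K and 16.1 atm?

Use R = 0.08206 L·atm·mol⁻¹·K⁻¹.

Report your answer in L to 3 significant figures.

n(SO2) = PV/RT = (4.74 × 108) / (0.08206 × 926) = 6.737 mol
n(O2) = PV/RT = (0.903 × 643) / (0.08206 × 873.15) = 8.104 mol
For 6.737 mol SO2, stoichiometry requires (1/2) × 6.737 = 3.369 mol O2; 8.104 mol is available, so SO2 is limiting.
n(SO3) = (2/2) × 6.737 = 6.737 mol
V(SO3) = nRT/P = 6.737 × 0.08206 × 937 / 16.1 = 32.17 L

32.2 L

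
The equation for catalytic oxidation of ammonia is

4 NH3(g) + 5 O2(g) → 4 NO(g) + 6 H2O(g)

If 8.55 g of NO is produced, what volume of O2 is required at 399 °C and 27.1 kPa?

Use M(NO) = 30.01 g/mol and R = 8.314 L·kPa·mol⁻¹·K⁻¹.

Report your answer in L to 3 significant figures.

73.4 L

n(NO) = 8.550 / 30.01 = 0.2849 mol
n(O2) = (5/4) × 0.2849 = 0.3561 mol
V = nRT/P = 0.3561 × 8.314 × 672.15 / 27.1 = 73.43 L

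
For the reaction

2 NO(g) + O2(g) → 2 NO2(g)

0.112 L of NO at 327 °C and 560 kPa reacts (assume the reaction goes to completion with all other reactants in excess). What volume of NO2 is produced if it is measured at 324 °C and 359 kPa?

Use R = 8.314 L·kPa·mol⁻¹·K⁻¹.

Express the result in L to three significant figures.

0.174 L

n(NO) = PV/RT = (560 × 0.112) / (8.314 × 600.15) = 0.01257 mol
n(NO2) = (2/2) × 0.01257 = 0.01257 mol
V = nRT/P = 0.01257 × 8.314 × 597.15 / 359 = 0.1738 L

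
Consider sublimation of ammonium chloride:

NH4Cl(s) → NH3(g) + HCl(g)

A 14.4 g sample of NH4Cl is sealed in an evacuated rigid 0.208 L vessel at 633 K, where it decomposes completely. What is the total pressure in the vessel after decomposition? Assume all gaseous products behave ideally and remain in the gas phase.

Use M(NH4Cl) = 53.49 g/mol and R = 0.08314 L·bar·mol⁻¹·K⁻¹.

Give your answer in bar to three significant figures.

136 bar

n(NH4Cl) = 14.4 / 53.49 = 0.2692 mol
n(gas produced) = (2/1) × 0.2692 = 0.5384 mol
P = nRT/V = 0.5384 × 0.08314 × 633 / 0.208 = 136.2 bar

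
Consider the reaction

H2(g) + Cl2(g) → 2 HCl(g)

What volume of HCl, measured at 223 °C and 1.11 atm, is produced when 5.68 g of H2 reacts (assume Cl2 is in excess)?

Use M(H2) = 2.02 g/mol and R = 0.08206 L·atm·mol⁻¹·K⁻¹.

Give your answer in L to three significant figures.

n(H2) = 5.680 / 2.02 = 2.812 mol
n(HCl) = (2/1) × 2.812 = 5.624 mol
V = nRT/P = 5.624 × 0.08206 × 496.15 / 1.11 = 206.3 L

206 L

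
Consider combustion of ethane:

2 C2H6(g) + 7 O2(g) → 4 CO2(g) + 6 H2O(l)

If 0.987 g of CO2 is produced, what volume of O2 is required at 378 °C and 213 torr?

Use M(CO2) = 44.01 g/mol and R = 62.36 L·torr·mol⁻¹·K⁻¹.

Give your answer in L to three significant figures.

n(CO2) = 0.9870 / 44.01 = 0.02243 mol
n(O2) = (7/4) × 0.02243 = 0.03925 mol
V = nRT/P = 0.03925 × 62.36 × 651.15 / 213 = 7.483 L

7.48 L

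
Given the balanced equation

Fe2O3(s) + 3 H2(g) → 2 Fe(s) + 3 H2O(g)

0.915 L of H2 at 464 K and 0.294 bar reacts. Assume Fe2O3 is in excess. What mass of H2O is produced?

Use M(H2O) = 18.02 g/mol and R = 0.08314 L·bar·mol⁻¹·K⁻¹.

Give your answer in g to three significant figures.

n(H2) = PV/RT = (0.294 × 0.915) / (0.08314 × 464) = 0.006973 mol
n(H2O) = (3/3) × 0.006973 = 0.006973 mol
m(H2O) = 0.006973 × 18.02 = 0.1257 g

0.126 g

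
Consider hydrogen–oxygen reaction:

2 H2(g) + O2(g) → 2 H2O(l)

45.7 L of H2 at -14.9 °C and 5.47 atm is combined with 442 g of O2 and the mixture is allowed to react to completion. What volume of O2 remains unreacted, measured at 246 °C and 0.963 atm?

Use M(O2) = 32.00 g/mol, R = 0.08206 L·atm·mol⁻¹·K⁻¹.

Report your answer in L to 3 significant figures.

350 L

n(H2) = PV/RT = (5.47 × 45.7) / (0.08206 × 258.25) = 11.80 mol
n(O2) = 442 / 32.00 = 13.81 mol
For 11.80 mol H2, stoichiometry requires (1/2) × 11.80 = 5.900 mol O2; 13.81 mol is available, so H2 is limiting.
n(O2) consumed = (1/2) × 11.80 = 5.900 mol; remaining = 13.81 − 5.900 = 7.910 mol
V(O2) = nRT/P = 7.910 × 0.08206 × 519.15 / 0.963 = 349.9 L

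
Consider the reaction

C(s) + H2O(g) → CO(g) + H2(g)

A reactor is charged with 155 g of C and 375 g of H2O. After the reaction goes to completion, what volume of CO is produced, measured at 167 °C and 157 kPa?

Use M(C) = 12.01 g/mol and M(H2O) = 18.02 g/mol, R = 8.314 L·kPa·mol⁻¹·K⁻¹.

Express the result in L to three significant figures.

n(C) = 155 / 12.01 = 12.91 mol
n(H2O) = 375 / 18.02 = 20.81 mol
For 12.91 mol C, stoichiometry requires (1/1) × 12.91 = 12.91 mol H2O; 20.81 mol is available, so C is limiting.
n(CO) = (1/1) × 12.91 = 12.91 mol
V(CO) = nRT/P = 12.91 × 8.314 × 440.15 / 157 = 300.9 L

301 L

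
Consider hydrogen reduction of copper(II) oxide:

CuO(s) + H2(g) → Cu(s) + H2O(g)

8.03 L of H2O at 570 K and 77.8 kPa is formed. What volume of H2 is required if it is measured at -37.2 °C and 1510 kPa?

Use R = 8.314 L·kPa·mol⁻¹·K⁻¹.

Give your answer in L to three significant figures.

0.171 L

n(H2O) = PV/RT = (77.8 × 8.03) / (8.314 × 570) = 0.1318 mol
n(H2) = (1/1) × 0.1318 = 0.1318 mol
V = nRT/P = 0.1318 × 8.314 × 235.95 / 1510 = 0.1712 L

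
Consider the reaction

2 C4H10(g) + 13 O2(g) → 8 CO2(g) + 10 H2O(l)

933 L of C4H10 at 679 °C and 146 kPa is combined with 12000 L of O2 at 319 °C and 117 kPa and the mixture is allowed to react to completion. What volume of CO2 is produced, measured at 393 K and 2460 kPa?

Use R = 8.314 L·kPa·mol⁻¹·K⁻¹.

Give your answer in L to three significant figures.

n(C4H10) = PV/RT = (146 × 933) / (8.314 × 952.15) = 17.21 mol
n(O2) = PV/RT = (117 × 12000) / (8.314 × 592.15) = 285.2 mol
For 17.21 mol C4H10, stoichiometry requires (13/2) × 17.21 = 111.9 mol O2; 285.2 mol is available, so C4H10 is limiting.
n(CO2) = (8/2) × 17.21 = 68.84 mol
V(CO2) = nRT/P = 68.84 × 8.314 × 393 / 2460 = 91.43 L

91.4 L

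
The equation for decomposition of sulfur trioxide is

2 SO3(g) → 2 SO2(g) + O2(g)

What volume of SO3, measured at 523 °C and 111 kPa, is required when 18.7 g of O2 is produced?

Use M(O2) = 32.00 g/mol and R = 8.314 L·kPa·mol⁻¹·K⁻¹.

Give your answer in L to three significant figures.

69.7 L

n(O2) = 18.70 / 32.00 = 0.5844 mol
n(SO3) = (2/1) × 0.5844 = 1.169 mol
V = nRT/P = 1.169 × 8.314 × 796.15 / 111 = 69.71 L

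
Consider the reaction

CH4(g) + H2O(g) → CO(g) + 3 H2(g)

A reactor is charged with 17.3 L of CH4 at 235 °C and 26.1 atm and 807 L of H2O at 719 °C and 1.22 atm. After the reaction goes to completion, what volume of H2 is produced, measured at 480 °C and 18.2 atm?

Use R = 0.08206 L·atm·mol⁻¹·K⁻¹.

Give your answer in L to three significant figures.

110 L

n(CH4) = PV/RT = (26.1 × 17.3) / (0.08206 × 508.15) = 10.83 mol
n(H2O) = PV/RT = (1.22 × 807) / (0.08206 × 992.15) = 12.09 mol
For 10.83 mol CH4, stoichiometry requires (1/1) × 10.83 = 10.83 mol H2O; 12.09 mol is available, so CH4 is limiting.
n(H2) = (3/1) × 10.83 = 32.49 mol
V(H2) = nRT/P = 32.49 × 0.08206 × 753.15 / 18.2 = 110.3 L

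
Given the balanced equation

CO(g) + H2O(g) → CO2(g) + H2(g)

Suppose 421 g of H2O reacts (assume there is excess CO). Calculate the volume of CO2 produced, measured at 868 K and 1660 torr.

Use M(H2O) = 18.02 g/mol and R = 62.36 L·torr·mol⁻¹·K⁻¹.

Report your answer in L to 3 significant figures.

762 L

n(H2O) = 421.0 / 18.02 = 23.36 mol
n(CO2) = (1/1) × 23.36 = 23.36 mol
V = nRT/P = 23.36 × 62.36 × 868 / 1660 = 761.7 L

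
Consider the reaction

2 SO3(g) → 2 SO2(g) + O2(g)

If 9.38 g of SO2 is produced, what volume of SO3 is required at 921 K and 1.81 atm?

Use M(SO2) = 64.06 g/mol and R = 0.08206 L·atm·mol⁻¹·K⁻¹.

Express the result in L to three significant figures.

6.11 L

n(SO2) = 9.380 / 64.06 = 0.1464 mol
n(SO3) = (2/2) × 0.1464 = 0.1464 mol
V = nRT/P = 0.1464 × 0.08206 × 921 / 1.81 = 6.113 L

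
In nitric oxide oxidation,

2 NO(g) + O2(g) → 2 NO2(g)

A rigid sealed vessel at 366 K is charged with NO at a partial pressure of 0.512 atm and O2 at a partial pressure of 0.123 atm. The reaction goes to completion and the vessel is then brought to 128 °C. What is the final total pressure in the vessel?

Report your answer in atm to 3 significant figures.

Because the vessel is rigid and T is held at 366 K, work the stoichiometry in partial pressures (P_i = n_iRT/V).
P(O2) required for 0.512 atm of NO = (1/2) × 0.512 = 0.2560 atm; available 0.123 atm, so O2 is limiting.
P(NO) remaining = 0.512 − (2/1) × 0.123 = 0.2660 atm
P(gaseous products) = (2)/1 × 0.123 = 0.2460 atm
P_total at 366 K = 0.2660 + 0.2460 = 0.5120 atm
Scaling to 128 °C: P = 0.5120 × 401.15/366 = 0.5612 atm

0.561 atm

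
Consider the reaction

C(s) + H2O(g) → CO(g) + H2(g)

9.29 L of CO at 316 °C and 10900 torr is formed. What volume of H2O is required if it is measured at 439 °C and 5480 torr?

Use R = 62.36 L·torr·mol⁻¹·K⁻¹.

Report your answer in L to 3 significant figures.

n(CO) = PV/RT = (10900 × 9.29) / (62.36 × 589.15) = 2.756 mol
n(H2O) = (1/1) × 2.756 = 2.756 mol
V = nRT/P = 2.756 × 62.36 × 712.15 / 5480 = 22.33 L

22.3 L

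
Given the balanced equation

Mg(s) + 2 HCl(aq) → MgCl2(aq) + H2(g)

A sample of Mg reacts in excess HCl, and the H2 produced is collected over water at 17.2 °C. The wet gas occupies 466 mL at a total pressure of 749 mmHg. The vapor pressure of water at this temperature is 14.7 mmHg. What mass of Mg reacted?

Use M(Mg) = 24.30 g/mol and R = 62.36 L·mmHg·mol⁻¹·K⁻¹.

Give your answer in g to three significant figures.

0.459 g

P(H2) = 749 − 14.7 = 734.3 mmHg
n(H2) = PV/RT = (734.3 × 0.4660) / (62.36 × 290.35) = 0.01890 mol
n(Mg) = (1/1) × 0.01890 = 0.01890 mol
m(Mg) = 0.01890 × 24.30 = 0.4593 g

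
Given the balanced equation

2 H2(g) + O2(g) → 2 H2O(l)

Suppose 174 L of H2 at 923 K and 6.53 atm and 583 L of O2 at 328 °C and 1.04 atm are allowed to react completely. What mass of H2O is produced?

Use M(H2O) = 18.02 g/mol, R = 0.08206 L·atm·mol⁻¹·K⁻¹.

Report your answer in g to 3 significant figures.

270 g

n(H2) = PV/RT = (6.53 × 174) / (0.08206 × 923) = 15.00 mol
n(O2) = PV/RT = (1.04 × 583) / (0.08206 × 601.15) = 12.29 mol
For 15.00 mol H2, stoichiometry requires (1/2) × 15.00 = 7.500 mol O2; 12.29 mol is available, so H2 is limiting.
n(H2O) = (2/2) × 15.00 = 15.00 mol
m(H2O) = 15.00 × 18.02 = 270.3 g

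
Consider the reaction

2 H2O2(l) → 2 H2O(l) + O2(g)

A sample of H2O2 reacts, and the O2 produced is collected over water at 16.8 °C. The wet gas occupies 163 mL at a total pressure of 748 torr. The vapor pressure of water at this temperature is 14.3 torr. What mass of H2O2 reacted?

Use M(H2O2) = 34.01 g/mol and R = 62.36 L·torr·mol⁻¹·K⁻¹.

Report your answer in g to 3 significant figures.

0.450 g

P(O2) = 748 − 14.3 = 733.7 torr
n(O2) = PV/RT = (733.7 × 0.1630) / (62.36 × 289.95) = 0.006614 mol
n(H2O2) = (2/1) × 0.006614 = 0.01323 mol
m(H2O2) = 0.01323 × 34.01 = 0.4500 g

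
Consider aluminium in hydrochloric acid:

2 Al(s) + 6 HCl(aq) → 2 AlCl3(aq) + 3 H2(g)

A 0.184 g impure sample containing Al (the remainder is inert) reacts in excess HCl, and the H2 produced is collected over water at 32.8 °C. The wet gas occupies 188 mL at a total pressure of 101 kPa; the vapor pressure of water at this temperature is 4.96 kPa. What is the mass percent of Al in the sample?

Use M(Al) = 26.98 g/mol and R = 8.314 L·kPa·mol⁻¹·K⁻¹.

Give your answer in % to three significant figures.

69.4 %

P(H2) = 101 − 4.96 = 96.04 kPa
n(H2) = PV/RT = (96.04 × 0.1880) / (8.314 × 305.95) = 0.007098 mol
n(Al) = (2/3) × 0.007098 = 0.004732 mol
m(Al) = 0.004732 × 26.98 = 0.1277 g
%Al = 0.1277 / 0.184 × 100 = 69.40%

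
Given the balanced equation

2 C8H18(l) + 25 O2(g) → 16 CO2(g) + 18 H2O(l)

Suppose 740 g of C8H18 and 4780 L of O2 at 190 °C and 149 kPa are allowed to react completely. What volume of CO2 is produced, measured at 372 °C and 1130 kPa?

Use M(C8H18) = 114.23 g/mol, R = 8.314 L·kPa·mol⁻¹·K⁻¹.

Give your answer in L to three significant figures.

246 L

n(C8H18) = 740 / 114.23 = 6.478 mol
n(O2) = PV/RT = (149 × 4780) / (8.314 × 463.15) = 185.0 mol
For 6.478 mol C8H18, stoichiometry requires (25/2) × 6.478 = 80.97 mol O2; 185.0 mol is available, so C8H18 is limiting.
n(CO2) = (16/2) × 6.478 = 51.82 mol
V(CO2) = nRT/P = 51.82 × 8.314 × 645.15 / 1130 = 246.0 L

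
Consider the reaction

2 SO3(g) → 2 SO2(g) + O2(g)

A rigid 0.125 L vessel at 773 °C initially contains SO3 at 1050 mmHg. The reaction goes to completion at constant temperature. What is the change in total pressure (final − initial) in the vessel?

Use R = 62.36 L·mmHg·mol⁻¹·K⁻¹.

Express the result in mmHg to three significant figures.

525 mmHg

At constant T and V, P ∝ n(gas): 2 mol gas → 3 mol gas.
P_final = (3/2) × 1050 = 1575 mmHg; ΔP = 1575 − 1050 = 525.0 mmHg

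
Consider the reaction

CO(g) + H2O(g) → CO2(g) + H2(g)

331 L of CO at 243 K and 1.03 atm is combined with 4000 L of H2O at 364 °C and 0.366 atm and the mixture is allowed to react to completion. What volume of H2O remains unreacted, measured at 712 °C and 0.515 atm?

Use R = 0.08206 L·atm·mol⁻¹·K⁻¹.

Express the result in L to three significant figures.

1710 L

n(CO) = PV/RT = (1.03 × 331) / (0.08206 × 243) = 17.10 mol
n(H2O) = PV/RT = (0.366 × 4000) / (0.08206 × 637.15) = 28.00 mol
For 17.10 mol CO, stoichiometry requires (1/1) × 17.10 = 17.10 mol H2O; 28.00 mol is available, so CO is limiting.
n(H2O) consumed = (1/1) × 17.10 = 17.10 mol; remaining = 28.00 − 17.10 = 10.90 mol
V(H2O) = nRT/P = 10.90 × 0.08206 × 985.15 / 0.515 = 1711 L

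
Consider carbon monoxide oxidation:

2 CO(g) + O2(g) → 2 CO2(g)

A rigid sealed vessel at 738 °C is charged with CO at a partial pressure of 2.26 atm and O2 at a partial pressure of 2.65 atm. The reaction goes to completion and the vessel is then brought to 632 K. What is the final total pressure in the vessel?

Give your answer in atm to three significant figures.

2.36 atm

With V and T fixed, P_i ∝ n_i, so the mole ratios apply directly to partial pressures at 738 °C.
P(O2) required for 2.26 atm of CO = (1/2) × 2.26 = 1.130 atm; available 2.65 atm, so CO is limiting.
P(O2) remaining = 2.65 − (1/2) × 2.26 = 1.520 atm
P(gaseous products) = (2)/2 × 2.26 = 2.260 atm
P_total at 738 °C = 1.520 + 2.260 = 3.780 atm
Scaling to 632 K: P = 3.780 × 632/1011.15 = 2.363 atm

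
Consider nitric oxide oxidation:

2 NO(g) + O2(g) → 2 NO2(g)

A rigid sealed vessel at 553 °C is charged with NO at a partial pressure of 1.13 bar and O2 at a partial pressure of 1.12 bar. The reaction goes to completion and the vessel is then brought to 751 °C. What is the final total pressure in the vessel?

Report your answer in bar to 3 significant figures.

At constant V, partial pressures at 553 °C are proportional to moles, so apply stoichiometry directly to pressures.
P(O2) required for 1.13 bar of NO = (1/2) × 1.13 = 0.5650 bar; available 1.12 bar, so NO is limiting.
P(O2) remaining = 1.12 − (1/2) × 1.13 = 0.5550 bar
P(gaseous products) = (2)/2 × 1.13 = 1.130 bar
P_total at 553 °C = 0.5550 + 1.130 = 1.685 bar
Scaling to 751 °C: P = 1.685 × 1024.15/826.15 = 2.089 bar

2.09 bar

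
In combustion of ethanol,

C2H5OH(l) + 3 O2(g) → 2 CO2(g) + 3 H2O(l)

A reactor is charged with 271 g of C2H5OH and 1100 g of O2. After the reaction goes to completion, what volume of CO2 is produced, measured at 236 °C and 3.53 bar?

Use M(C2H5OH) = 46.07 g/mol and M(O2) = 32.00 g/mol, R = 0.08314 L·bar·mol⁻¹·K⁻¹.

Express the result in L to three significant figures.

n(C2H5OH) = 271 / 46.07 = 5.882 mol
n(O2) = 1100 / 32.00 = 34.38 mol
For 5.882 mol C2H5OH, stoichiometry requires (3/1) × 5.882 = 17.65 mol O2; 34.38 mol is available, so C2H5OH is limiting.
n(CO2) = (2/1) × 5.882 = 11.76 mol
V(CO2) = nRT/P = 11.76 × 0.08314 × 509.15 / 3.53 = 141.0 L

141 L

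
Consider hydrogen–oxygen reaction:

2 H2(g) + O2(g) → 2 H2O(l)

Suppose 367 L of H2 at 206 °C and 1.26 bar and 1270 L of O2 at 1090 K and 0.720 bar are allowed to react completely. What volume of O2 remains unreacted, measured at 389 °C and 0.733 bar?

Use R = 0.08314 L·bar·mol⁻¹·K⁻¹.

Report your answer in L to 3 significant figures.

n(H2) = PV/RT = (1.26 × 367) / (0.08314 × 479.15) = 11.61 mol
n(O2) = PV/RT = (0.720 × 1270) / (0.08314 × 1090) = 10.09 mol
For 11.61 mol H2, stoichiometry requires (1/2) × 11.61 = 5.805 mol O2; 10.09 mol is available, so H2 is limiting.
n(O2) consumed = (1/2) × 11.61 = 5.805 mol; remaining = 10.09 − 5.805 = 4.285 mol
V(O2) = nRT/P = 4.285 × 0.08314 × 662.15 / 0.733 = 321.8 L

322 L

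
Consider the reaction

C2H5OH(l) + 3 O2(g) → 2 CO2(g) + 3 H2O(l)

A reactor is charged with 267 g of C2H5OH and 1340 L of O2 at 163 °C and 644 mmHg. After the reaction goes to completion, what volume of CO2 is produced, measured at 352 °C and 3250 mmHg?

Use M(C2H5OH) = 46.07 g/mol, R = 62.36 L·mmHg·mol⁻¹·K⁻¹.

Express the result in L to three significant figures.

139 L

n(C2H5OH) = 267 / 46.07 = 5.796 mol
n(O2) = PV/RT = (644 × 1340) / (62.36 × 436.15) = 31.73 mol
For 5.796 mol C2H5OH, stoichiometry requires (3/1) × 5.796 = 17.39 mol O2; 31.73 mol is available, so C2H5OH is limiting.
n(CO2) = (2/1) × 5.796 = 11.59 mol
V(CO2) = nRT/P = 11.59 × 62.36 × 625.15 / 3250 = 139.0 L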